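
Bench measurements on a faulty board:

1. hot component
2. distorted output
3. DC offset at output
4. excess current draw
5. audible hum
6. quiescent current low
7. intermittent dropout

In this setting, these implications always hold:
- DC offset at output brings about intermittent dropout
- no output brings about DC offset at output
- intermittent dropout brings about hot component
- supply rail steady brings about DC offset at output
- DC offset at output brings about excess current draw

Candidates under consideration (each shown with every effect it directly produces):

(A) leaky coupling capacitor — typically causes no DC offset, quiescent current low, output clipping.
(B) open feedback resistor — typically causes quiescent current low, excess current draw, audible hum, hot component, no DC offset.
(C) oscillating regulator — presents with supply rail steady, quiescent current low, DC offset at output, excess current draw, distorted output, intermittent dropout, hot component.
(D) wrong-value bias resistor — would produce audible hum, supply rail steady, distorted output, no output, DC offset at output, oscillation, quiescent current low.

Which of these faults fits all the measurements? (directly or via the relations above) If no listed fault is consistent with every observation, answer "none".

Testing each hypothesis:
(A) leaky coupling capacitor — fails on hot component, distorted output, DC offset at output, excess current draw, audible hum, intermittent dropout (predicts no DC offset, not DC offset at output)
(B) open feedback resistor — hot component +; distorted output -; DC offset at output -; excess current draw +; audible hum +; quiescent current low +; intermittent dropout -
(C) oscillating regulator — does not account for audible hum
(D) wrong-value bias resistor — hot component + (via DC offset at output → intermittent dropout → hot component); distorted output +; DC offset at output +; excess current draw + (via DC offset at output → excess current draw); audible hum +; quiescent current low +; intermittent dropout + (via DC offset at output → intermittent dropout)
Only (D) is consistent with every observation.

D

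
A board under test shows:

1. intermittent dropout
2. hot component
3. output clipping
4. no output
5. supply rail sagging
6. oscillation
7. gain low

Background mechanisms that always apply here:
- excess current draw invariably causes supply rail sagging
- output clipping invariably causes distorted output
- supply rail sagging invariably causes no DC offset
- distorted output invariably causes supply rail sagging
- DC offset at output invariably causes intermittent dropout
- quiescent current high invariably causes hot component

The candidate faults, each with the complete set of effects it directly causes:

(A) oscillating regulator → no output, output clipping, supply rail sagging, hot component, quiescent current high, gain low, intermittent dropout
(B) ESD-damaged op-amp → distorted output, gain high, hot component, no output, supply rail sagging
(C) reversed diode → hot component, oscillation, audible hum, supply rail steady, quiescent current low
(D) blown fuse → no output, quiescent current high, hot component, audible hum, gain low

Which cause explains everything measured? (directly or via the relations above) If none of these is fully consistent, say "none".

none

For each candidate, compare predicted effects to what was observed:
(A) oscillating regulator — intermittent dropout ✓; hot component ✓; output clipping ✓; no output ✓; supply rail sagging ✓; oscillation ✗; gain low ✓
(B) ESD-damaged op-amp — intermittent dropout ✗; hot component ✓; output clipping ✗; no output ✓; supply rail sagging ✓; oscillation ✗; gain low ✗
(C) reversed diode — intermittent dropout ✗; hot component ✓; output clipping ✗; no output ✗; supply rail sagging ✗; oscillation ✓; gain low ✗
(D) blown fuse — does not account for intermittent dropout, output clipping, supply rail sagging, oscillation
Every candidate fails on at least one observation.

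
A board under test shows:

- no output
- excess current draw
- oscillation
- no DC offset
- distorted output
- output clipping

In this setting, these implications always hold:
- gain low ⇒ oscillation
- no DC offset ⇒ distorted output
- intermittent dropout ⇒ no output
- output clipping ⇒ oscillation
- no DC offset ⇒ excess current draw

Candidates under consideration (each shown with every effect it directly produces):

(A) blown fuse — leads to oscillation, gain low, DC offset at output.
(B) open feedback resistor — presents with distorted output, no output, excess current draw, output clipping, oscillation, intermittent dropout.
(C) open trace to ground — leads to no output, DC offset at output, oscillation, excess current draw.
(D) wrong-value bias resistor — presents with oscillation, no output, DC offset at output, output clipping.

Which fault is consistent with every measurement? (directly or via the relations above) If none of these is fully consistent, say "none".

Checking each candidate against the observations:
(A) blown fuse — no output -; excess current draw -; oscillation +; no DC offset -; distorted output -; output clipping -
(B) open feedback resistor — no output +; excess current draw +; oscillation +; no DC offset -; distorted output +; output clipping +
(C) open trace to ground — no output +; excess current draw +; oscillation +; no DC offset -; distorted output -; output clipping -
(D) wrong-value bias resistor — no output +; excess current draw -; oscillation +; no DC offset -; distorted output -; output clipping +
None of the listed candidates fits everything.

none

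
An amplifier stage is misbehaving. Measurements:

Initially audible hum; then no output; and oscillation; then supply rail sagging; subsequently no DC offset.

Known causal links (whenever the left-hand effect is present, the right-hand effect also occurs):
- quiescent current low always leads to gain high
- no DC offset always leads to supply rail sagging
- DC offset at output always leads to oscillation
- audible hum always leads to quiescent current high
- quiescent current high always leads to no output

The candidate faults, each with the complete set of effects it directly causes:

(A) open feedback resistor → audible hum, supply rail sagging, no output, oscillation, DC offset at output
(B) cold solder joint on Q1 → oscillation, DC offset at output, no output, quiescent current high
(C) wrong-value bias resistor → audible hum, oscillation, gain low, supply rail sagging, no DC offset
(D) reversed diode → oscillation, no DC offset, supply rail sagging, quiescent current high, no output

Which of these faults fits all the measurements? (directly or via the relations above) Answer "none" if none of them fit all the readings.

For each candidate, compare predicted effects to what was observed:
(A) open feedback resistor — fails on no DC offset (predicts DC offset at output, not no DC offset)
(B) cold solder joint on Q1 — audible hum ✗; no output ✓; oscillation ✓; supply rail sagging ✗; no DC offset ✗
(C) wrong-value bias resistor — audible hum ✓; no output ✓ (via audible hum → quiescent current high → no output); oscillation ✓; supply rail sagging ✓; no DC offset ✓
(D) reversed diode — audible hum ✗; no output ✓; oscillation ✓; supply rail sagging ✓; no DC offset ✓
Only (C) is consistent with every observation.

C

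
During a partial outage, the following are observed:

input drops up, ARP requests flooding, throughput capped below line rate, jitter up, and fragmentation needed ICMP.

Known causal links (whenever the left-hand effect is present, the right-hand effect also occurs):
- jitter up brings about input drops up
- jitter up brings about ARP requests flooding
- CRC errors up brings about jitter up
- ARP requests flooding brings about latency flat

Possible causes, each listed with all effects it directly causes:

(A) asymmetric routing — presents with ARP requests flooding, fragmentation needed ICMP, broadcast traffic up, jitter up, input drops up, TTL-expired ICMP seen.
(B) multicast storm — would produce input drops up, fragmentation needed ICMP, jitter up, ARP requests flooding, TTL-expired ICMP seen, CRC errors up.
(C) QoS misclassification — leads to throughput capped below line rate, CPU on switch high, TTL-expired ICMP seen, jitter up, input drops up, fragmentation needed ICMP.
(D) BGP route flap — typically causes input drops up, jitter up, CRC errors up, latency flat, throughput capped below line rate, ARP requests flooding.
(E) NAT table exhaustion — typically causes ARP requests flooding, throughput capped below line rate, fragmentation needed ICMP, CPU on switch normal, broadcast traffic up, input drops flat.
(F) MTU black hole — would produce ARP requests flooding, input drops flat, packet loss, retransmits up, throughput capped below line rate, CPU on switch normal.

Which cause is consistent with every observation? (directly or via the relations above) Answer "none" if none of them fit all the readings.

C

Per-candidate check:
(A) asymmetric routing — input drops up +; ARP requests flooding +; throughput capped below line rate -; jitter up +; fragmentation needed ICMP +
(B) multicast storm — does not account for throughput capped below line rate
(C) QoS misclassification — input drops up +; ARP requests flooding + (through jitter up → ARP requests flooding); throughput capped below line rate +; jitter up +; fragmentation needed ICMP +
(D) BGP route flap — does not account for fragmentation needed ICMP
(E) NAT table exhaustion — input drops up -; ARP requests flooding +; throughput capped below line rate +; jitter up -; fragmentation needed ICMP +
(F) MTU black hole — fails on input drops up, jitter up, fragmentation needed ICMP (predicts input drops flat, not input drops up)
Only (C) is consistent with every observation.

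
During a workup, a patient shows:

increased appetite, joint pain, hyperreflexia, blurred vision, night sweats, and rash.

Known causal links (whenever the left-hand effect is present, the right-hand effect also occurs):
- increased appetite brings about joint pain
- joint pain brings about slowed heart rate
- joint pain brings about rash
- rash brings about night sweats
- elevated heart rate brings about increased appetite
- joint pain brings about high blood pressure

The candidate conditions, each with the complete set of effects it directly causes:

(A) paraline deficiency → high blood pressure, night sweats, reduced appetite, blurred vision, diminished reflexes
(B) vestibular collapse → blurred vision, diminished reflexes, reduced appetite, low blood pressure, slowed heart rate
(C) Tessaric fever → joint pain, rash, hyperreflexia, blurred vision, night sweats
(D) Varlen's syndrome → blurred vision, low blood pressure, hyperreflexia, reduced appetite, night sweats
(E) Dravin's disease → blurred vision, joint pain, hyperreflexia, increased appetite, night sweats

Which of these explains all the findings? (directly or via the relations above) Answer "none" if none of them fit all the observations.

E

Per-candidate check:
(A) paraline deficiency — fails on increased appetite, joint pain, hyperreflexia, rash (predicts reduced appetite, not increased appetite; predicts diminished reflexes, not hyperreflexia)
(B) vestibular collapse — fails on increased appetite, joint pain, hyperreflexia, night sweats, rash (predicts reduced appetite, not increased appetite; predicts diminished reflexes, not hyperreflexia)
(C) Tessaric fever — increased appetite ✗; joint pain ✓; hyperreflexia ✓; blurred vision ✓; night sweats ✓; rash ✓
(D) Varlen's syndrome — increased appetite ✗; joint pain ✗; hyperreflexia ✓; blurred vision ✓; night sweats ✓; rash ✗
(E) Dravin's disease — accounts for every observation (rash through joint pain → rash)
(E) is the only candidate with no mismatches.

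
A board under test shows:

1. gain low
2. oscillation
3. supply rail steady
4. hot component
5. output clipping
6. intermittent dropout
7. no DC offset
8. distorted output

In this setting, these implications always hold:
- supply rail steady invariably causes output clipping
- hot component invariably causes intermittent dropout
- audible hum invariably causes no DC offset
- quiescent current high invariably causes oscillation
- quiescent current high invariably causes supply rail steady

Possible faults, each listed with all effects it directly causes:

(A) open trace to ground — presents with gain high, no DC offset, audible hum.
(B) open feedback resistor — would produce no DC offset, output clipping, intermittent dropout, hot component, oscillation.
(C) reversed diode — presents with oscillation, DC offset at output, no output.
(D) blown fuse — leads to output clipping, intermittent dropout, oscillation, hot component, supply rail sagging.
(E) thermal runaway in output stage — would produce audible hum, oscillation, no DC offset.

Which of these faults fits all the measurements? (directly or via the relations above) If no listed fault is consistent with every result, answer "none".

Testing each hypothesis:
(A) open trace to ground — gain low NO; oscillation NO; supply rail steady NO; hot component NO; output clipping NO; intermittent dropout NO; no DC offset yes; distorted output NO
(B) open feedback resistor — does not account for gain low, supply rail steady, distorted output
(C) reversed diode — gain low NO; oscillation yes; supply rail steady NO; hot component NO; output clipping NO; intermittent dropout NO; no DC offset NO; distorted output NO
(D) blown fuse — gain low NO; oscillation yes; supply rail steady NO; hot component yes; output clipping yes; intermittent dropout yes; no DC offset NO; distorted output NO
(E) thermal runaway in output stage — does not account for gain low, supply rail steady, hot component, output clipping, intermittent dropout, distorted output
No candidate is consistent with all observations.

none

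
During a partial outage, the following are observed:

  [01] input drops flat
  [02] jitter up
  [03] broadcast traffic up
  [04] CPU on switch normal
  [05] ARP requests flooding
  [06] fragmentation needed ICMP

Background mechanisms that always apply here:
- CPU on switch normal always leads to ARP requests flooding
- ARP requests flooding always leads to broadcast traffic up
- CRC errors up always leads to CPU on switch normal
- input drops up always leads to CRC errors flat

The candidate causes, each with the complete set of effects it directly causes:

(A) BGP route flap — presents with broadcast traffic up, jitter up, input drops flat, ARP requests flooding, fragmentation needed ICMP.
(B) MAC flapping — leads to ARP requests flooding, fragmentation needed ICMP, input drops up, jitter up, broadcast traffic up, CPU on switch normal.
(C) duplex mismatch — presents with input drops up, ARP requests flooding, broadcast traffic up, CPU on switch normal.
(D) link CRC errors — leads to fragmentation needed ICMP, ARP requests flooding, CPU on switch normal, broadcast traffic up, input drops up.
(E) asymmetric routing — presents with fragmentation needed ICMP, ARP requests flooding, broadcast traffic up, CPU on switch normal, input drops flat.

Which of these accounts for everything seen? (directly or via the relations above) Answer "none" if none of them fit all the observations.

none

Per-candidate check:
(A) BGP route flap — input drops flat ✓; jitter up ✓; broadcast traffic up ✓; CPU on switch normal ✗; ARP requests flooding ✓; fragmentation needed ICMP ✓
(B) MAC flapping — fails on input drops flat (predicts input drops up, not input drops flat)
(C) duplex mismatch — input drops flat ✗; jitter up ✗; broadcast traffic up ✓; CPU on switch normal ✓; ARP requests flooding ✓; fragmentation needed ICMP ✗
(D) link CRC errors — fails on input drops flat, jitter up (predicts input drops up, not input drops flat)
(E) asymmetric routing — input drops flat ✓; jitter up ✗; broadcast traffic up ✓; CPU on switch normal ✓; ARP requests flooding ✓; fragmentation needed ICMP ✓
Every candidate fails on at least one observation.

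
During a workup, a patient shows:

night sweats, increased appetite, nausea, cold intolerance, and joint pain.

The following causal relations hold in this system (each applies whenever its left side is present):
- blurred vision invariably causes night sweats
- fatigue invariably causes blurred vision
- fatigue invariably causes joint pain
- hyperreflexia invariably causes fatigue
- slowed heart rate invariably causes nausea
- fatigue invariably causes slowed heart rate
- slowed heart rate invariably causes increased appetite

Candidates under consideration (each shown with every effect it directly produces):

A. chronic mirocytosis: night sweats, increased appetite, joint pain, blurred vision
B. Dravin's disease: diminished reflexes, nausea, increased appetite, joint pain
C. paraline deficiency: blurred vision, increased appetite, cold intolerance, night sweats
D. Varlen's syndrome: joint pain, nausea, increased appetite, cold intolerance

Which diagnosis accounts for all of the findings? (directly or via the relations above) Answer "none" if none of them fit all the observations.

Checking each candidate against the observations:
(A) chronic mirocytosis — does not account for nausea, cold intolerance
(B) Dravin's disease — does not account for night sweats, cold intolerance
(C) paraline deficiency — does not account for nausea, joint pain
(D) Varlen's syndrome — does not account for night sweats
No candidate is consistent with all observations.

none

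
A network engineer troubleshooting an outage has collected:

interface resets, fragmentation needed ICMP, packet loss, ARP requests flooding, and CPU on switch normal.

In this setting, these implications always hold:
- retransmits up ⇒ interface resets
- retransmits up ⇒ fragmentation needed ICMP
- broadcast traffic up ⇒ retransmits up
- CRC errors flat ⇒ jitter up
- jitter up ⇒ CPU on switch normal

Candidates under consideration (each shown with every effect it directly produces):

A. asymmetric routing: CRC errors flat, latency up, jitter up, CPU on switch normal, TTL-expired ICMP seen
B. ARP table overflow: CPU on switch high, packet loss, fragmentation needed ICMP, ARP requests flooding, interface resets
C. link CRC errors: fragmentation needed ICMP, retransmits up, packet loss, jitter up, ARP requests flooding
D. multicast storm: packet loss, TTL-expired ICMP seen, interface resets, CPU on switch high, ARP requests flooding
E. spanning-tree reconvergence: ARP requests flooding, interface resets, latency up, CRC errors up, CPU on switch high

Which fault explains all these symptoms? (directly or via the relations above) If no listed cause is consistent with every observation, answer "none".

C

For each candidate, compare predicted effects to what was observed:
(A) asymmetric routing — interface resets -; fragmentation needed ICMP -; packet loss -; ARP requests flooding -; CPU on switch normal +
(B) ARP table overflow — interface resets +; fragmentation needed ICMP +; packet loss +; ARP requests flooding +; CPU on switch normal -
(C) link CRC errors — interface resets + (by retransmits up → interface resets); fragmentation needed ICMP +; packet loss +; ARP requests flooding +; CPU on switch normal + (by jitter up → CPU on switch normal)
(D) multicast storm — interface resets +; fragmentation needed ICMP -; packet loss +; ARP requests flooding +; CPU on switch normal -
(E) spanning-tree reconvergence — interface resets +; fragmentation needed ICMP -; packet loss -; ARP requests flooding +; CPU on switch normal -
(C) alone accounts for all the evidence.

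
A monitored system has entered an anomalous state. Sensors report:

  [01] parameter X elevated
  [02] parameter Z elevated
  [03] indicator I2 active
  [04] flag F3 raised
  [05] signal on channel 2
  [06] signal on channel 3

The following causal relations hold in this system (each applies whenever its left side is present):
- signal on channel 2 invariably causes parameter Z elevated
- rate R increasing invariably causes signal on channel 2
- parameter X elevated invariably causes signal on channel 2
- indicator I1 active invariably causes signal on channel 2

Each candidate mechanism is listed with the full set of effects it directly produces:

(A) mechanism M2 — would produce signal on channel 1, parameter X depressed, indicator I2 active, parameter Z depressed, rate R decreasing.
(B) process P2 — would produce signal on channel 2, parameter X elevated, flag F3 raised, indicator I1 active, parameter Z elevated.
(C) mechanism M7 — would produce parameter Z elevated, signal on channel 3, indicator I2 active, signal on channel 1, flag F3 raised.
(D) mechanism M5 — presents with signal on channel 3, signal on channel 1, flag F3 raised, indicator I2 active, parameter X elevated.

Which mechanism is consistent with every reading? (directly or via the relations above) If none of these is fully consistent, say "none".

Testing each hypothesis:
(A) mechanism M2 — fails on parameter X elevated, parameter Z elevated, flag F3 raised, signal on channel 2, signal on channel 3 (predicts parameter X depressed, not parameter X elevated; predicts parameter Z depressed, not parameter Z elevated)
(B) process P2 — does not account for indicator I2 active, signal on channel 3
(C) mechanism M7 — does not account for parameter X elevated, signal on channel 2
(D) mechanism M5 — parameter X elevated +; parameter Z elevated + (through parameter X elevated → signal on channel 2 → parameter Z elevated); indicator I2 active +; flag F3 raised +; signal on channel 2 + (through parameter X elevated → signal on channel 2); signal on channel 3 +
Only (D) is consistent with every observation.

D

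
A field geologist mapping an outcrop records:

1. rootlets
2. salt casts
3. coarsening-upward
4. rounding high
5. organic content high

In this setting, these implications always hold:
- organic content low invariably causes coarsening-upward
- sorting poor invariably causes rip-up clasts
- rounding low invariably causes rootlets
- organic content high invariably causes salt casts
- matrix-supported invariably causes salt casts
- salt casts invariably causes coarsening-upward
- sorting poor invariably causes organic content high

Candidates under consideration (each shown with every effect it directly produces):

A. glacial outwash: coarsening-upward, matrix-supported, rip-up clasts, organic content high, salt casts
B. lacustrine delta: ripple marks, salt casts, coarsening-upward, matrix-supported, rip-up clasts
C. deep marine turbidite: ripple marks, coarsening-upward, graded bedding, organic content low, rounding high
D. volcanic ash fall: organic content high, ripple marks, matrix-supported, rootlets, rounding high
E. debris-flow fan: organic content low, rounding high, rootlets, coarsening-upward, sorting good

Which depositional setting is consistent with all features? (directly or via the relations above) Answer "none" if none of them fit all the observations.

Per-candidate check:
(A) glacial outwash — does not account for rootlets, rounding high
(B) lacustrine delta — rootlets miss; salt casts match; coarsening-upward match; rounding high miss; organic content high miss
(C) deep marine turbidite — rootlets miss; salt casts miss; coarsening-upward match; rounding high match; organic content high miss
(D) volcanic ash fall — rootlets match; salt casts match (via matrix-supported → salt casts); coarsening-upward match (via matrix-supported → salt casts → coarsening-upward); rounding high match; organic content high match
(E) debris-flow fan — rootlets match; salt casts miss; coarsening-upward match; rounding high match; organic content high miss
(D) alone accounts for all the evidence.

D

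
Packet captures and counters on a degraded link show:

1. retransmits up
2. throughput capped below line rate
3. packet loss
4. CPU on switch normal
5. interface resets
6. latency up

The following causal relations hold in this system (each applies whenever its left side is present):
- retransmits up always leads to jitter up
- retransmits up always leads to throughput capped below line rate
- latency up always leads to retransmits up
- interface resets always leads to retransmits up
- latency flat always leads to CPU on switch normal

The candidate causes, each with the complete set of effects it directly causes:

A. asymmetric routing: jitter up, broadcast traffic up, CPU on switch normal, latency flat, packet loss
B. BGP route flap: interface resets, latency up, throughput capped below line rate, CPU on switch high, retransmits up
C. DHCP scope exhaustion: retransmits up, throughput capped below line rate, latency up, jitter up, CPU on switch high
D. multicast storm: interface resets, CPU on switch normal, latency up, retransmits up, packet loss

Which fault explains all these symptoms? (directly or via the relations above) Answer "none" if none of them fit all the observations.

D

Testing each hypothesis:
(A) asymmetric routing — fails on retransmits up, throughput capped below line rate, interface resets, latency up (predicts latency flat, not latency up)
(B) BGP route flap — fails on packet loss, CPU on switch normal (predicts CPU on switch high, not CPU on switch normal)
(C) DHCP scope exhaustion — retransmits up match; throughput capped below line rate match; packet loss miss; CPU on switch normal miss; interface resets miss; latency up match
(D) multicast storm — retransmits up match; throughput capped below line rate match (through retransmits up → throughput capped below line rate); packet loss match; CPU on switch normal match; interface resets match; latency up match
(D) alone accounts for all the evidence.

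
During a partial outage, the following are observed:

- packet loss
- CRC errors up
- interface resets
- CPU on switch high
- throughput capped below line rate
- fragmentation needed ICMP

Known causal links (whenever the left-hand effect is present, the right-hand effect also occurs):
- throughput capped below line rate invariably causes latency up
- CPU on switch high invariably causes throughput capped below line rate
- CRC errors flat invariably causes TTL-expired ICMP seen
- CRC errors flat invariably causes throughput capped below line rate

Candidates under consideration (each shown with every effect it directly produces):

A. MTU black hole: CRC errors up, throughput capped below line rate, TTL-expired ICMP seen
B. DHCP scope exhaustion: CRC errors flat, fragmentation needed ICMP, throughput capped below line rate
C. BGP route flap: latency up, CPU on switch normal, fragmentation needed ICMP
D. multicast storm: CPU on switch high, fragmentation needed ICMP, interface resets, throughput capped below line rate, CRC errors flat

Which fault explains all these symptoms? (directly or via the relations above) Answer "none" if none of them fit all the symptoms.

none

For each candidate, compare predicted effects to what was observed:
(A) MTU black hole — packet loss miss; CRC errors up match; interface resets miss; CPU on switch high miss; throughput capped below line rate match; fragmentation needed ICMP miss
(B) DHCP scope exhaustion — packet loss miss; CRC errors up miss; interface resets miss; CPU on switch high miss; throughput capped below line rate match; fragmentation needed ICMP match
(C) BGP route flap — fails on packet loss, CRC errors up, interface resets, CPU on switch high, throughput capped below line rate (predicts CPU on switch normal, not CPU on switch high)
(D) multicast storm — fails on packet loss, CRC errors up (predicts CRC errors flat, not CRC errors up)
No candidate is consistent with all observations.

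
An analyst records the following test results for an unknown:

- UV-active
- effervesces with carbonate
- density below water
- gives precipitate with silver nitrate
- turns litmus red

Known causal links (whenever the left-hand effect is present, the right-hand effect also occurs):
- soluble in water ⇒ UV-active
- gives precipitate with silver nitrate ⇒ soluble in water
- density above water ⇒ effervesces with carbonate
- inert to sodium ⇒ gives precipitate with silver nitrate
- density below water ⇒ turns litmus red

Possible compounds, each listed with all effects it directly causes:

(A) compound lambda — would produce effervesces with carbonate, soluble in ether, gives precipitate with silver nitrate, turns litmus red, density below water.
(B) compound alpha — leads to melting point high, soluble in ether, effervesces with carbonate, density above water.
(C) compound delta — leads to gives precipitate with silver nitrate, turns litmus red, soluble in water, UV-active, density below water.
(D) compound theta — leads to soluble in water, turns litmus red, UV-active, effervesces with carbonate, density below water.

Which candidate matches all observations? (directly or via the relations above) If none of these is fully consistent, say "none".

Per-candidate check:
(A) compound lambda — accounts for every observation (UV-active via gives precipitate with silver nitrate → soluble in water → UV-active)
(B) compound alpha — UV-active miss; effervesces with carbonate match; density below water miss; gives precipitate with silver nitrate miss; turns litmus red miss
(C) compound delta — UV-active match; effervesces with carbonate miss; density below water match; gives precipitate with silver nitrate match; turns litmus red match
(D) compound theta — UV-active match; effervesces with carbonate match; density below water match; gives precipitate with silver nitrate miss; turns litmus red match
(A) alone accounts for all the evidence.

A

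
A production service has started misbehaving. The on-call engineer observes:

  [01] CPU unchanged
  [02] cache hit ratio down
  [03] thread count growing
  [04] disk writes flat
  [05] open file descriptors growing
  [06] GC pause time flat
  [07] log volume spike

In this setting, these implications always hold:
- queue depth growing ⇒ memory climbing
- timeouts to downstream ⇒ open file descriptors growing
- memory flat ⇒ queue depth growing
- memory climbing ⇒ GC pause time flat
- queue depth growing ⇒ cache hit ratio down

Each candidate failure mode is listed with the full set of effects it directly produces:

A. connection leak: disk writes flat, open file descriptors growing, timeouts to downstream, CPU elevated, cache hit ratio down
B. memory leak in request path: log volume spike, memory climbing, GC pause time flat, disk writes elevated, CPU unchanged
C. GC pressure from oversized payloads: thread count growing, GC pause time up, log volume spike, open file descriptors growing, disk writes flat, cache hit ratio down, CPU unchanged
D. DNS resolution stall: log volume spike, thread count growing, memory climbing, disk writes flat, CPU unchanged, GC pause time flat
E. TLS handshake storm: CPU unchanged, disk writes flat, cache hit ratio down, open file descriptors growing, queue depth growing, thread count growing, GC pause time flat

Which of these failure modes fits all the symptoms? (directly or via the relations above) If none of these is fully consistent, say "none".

Testing each hypothesis:
(A) connection leak — CPU unchanged miss; cache hit ratio down match; thread count growing miss; disk writes flat match; open file descriptors growing match; GC pause time flat miss; log volume spike miss
(B) memory leak in request path — CPU unchanged match; cache hit ratio down miss; thread count growing miss; disk writes flat miss; open file descriptors growing miss; GC pause time flat match; log volume spike match
(C) GC pressure from oversized payloads — fails on GC pause time flat (predicts GC pause time up, not GC pause time flat)
(D) DNS resolution stall — CPU unchanged match; cache hit ratio down miss; thread count growing match; disk writes flat match; open file descriptors growing miss; GC pause time flat match; log volume spike match
(E) TLS handshake storm — CPU unchanged match; cache hit ratio down match; thread count growing match; disk writes flat match; open file descriptors growing match; GC pause time flat match; log volume spike miss
Every candidate fails on at least one observation.

none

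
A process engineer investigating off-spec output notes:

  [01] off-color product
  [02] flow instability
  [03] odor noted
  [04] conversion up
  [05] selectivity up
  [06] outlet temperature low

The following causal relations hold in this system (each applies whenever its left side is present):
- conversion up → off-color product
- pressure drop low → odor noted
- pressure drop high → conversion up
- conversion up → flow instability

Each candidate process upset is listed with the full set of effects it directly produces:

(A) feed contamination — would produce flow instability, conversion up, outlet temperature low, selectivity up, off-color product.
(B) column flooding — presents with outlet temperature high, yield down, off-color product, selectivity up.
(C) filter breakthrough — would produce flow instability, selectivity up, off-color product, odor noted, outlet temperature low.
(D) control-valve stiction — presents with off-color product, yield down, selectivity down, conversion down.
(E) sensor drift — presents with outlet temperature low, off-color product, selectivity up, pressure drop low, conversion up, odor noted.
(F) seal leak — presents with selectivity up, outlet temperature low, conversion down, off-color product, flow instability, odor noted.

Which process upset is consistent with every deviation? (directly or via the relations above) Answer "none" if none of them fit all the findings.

E

Checking each candidate against the observations:
(A) feed contamination — off-color product ✓; flow instability ✓; odor noted ✗; conversion up ✓; selectivity up ✓; outlet temperature low ✓
(B) column flooding — fails on flow instability, odor noted, conversion up, outlet temperature low (predicts outlet temperature high, not outlet temperature low)
(C) filter breakthrough — does not account for conversion up
(D) control-valve stiction — off-color product ✓; flow instability ✗; odor noted ✗; conversion up ✗; selectivity up ✗; outlet temperature low ✗
(E) sensor drift — accounts for every observation (flow instability through conversion up → flow instability)
(F) seal leak — off-color product ✓; flow instability ✓; odor noted ✓; conversion up ✗; selectivity up ✓; outlet temperature low ✓
(E) is the only candidate with no mismatches.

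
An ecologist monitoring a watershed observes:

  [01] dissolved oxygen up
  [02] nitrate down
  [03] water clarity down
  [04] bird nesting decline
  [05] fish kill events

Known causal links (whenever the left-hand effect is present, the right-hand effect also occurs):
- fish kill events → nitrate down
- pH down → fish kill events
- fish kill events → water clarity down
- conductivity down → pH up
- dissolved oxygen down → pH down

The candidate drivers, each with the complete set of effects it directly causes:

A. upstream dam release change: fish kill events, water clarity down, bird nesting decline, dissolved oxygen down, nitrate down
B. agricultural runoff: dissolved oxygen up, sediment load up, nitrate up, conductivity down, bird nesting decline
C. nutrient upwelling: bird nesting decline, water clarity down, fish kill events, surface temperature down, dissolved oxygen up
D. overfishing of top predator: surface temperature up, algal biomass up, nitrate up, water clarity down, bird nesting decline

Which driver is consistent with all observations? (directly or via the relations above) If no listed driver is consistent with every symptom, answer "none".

Checking each candidate against the observations:
(A) upstream dam release change — dissolved oxygen up NO; nitrate down yes; water clarity down yes; bird nesting decline yes; fish kill events yes
(B) agricultural runoff — dissolved oxygen up yes; nitrate down NO; water clarity down NO; bird nesting decline yes; fish kill events NO
(C) nutrient upwelling — accounts for every observation (nitrate down through fish kill events → nitrate down)
(D) overfishing of top predator — dissolved oxygen up NO; nitrate down NO; water clarity down yes; bird nesting decline yes; fish kill events NO
Only (C) is consistent with every observation.

C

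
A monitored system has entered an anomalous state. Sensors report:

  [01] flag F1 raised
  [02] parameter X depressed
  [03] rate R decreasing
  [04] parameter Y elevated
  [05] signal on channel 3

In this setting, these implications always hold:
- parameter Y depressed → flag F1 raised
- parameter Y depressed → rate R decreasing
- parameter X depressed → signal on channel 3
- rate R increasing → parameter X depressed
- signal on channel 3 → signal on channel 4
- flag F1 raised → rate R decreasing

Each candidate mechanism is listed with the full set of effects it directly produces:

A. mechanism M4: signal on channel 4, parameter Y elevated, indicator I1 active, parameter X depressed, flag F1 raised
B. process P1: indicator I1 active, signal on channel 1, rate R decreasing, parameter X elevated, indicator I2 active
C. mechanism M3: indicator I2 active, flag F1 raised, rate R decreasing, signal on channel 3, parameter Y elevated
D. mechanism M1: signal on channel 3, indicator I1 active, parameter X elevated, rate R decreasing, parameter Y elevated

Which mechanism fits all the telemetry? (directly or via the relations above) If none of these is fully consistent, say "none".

A

Per-candidate check:
(A) mechanism M4 — flag F1 raised +; parameter X depressed +; rate R decreasing + (through flag F1 raised → rate R decreasing); parameter Y elevated +; signal on channel 3 + (through parameter X depressed → signal on channel 3)
(B) process P1 — flag F1 raised -; parameter X depressed -; rate R decreasing +; parameter Y elevated -; signal on channel 3 -
(C) mechanism M3 — does not account for parameter X depressed
(D) mechanism M1 — flag F1 raised -; parameter X depressed -; rate R decreasing +; parameter Y elevated +; signal on channel 3 +
Only (A) is consistent with every observation.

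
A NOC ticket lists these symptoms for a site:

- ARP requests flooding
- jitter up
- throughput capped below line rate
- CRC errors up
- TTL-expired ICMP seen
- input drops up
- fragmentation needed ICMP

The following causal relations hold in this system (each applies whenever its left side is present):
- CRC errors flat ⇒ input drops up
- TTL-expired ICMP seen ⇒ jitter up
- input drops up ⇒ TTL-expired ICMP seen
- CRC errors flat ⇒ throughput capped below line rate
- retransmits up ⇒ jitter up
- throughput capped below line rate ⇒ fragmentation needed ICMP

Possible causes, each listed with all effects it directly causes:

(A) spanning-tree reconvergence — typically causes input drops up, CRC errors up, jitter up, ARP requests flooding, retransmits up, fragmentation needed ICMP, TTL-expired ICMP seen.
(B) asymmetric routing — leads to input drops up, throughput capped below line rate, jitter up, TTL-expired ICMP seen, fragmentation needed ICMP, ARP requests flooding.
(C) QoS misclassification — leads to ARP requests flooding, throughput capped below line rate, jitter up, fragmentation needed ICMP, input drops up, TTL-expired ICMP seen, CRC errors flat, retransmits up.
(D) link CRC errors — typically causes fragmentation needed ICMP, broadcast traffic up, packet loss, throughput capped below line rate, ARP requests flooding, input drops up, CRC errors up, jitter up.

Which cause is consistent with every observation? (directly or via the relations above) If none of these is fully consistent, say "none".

For each candidate, compare predicted effects to what was observed:
(A) spanning-tree reconvergence — does not account for throughput capped below line rate
(B) asymmetric routing — ARP requests flooding ✓; jitter up ✓; throughput capped below line rate ✓; CRC errors up ✗; TTL-expired ICMP seen ✓; input drops up ✓; fragmentation needed ICMP ✓
(C) QoS misclassification — ARP requests flooding ✓; jitter up ✓; throughput capped below line rate ✓; CRC errors up ✗; TTL-expired ICMP seen ✓; input drops up ✓; fragmentation needed ICMP ✓
(D) link CRC errors — ARP requests flooding ✓; jitter up ✓; throughput capped below line rate ✓; CRC errors up ✓; TTL-expired ICMP seen ✓ (by input drops up → TTL-expired ICMP seen); input drops up ✓; fragmentation needed ICMP ✓
(D) alone accounts for all the evidence.

D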